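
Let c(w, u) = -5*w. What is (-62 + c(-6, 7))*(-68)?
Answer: 2176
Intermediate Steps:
(-62 + c(-6, 7))*(-68) = (-62 - 5*(-6))*(-68) = (-62 + 30)*(-68) = -32*(-68) = 2176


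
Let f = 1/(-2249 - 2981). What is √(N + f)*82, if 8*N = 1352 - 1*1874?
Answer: 41*I*√1784781955/2615 ≈ 662.38*I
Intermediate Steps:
N = -261/4 (N = (1352 - 1*1874)/8 = (1352 - 1874)/8 = (⅛)*(-522) = -261/4 ≈ -65.250)
f = -1/5230 (f = 1/(-5230) = -1/5230 ≈ -0.00019120)
√(N + f)*82 = √(-261/4 - 1/5230)*82 = √(-682517/10460)*82 = (I*√1784781955/5230)*82 = 41*I*√1784781955/2615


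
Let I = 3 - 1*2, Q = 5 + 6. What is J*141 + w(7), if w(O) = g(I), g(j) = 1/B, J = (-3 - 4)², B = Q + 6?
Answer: 117454/17 ≈ 6909.1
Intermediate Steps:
Q = 11
I = 1 (I = 3 - 2 = 1)
B = 17 (B = 11 + 6 = 17)
J = 49 (J = (-7)² = 49)
g(j) = 1/17
w(O) = 1/17
J*141 + w(7) = 49*141 + 1/17 = 6909 + 1/17 = 117454/17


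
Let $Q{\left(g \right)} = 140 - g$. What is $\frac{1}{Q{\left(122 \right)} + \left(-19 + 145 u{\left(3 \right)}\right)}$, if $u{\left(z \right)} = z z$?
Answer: $\frac{1}{1304} \approx 0.00076687$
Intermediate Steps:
$u{\left(z \right)} = z^{2}$
$\frac{1}{Q{\left(122 \right)} + \left(-19 + 145 u{\left(3 \right)}\right)} = \frac{1}{\left(140 - 122\right) - \left(19 - 145 \cdot 3^{2}\right)} = \frac{1}{\left(140 - 122\right) + \left(-19 + 145 \cdot 9\right)} = \frac{1}{18 + \left(-19 + 1305\right)} = \frac{1}{18 + 1286} = \frac{1}{1304}$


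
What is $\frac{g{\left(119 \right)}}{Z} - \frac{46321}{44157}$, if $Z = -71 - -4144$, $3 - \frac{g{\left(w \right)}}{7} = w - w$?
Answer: $- \frac{187738136}{179851461} \approx -1.0439$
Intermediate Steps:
$g{\left(w \right)} = 21$ ($g{\left(w \right)} = 21 - 7 \left(w - w\right) = 21 - 0 = 21 + 0 = 21$)
$Z = 4073$ ($Z = -71 + 4144 = 4073$)
$\frac{g{\left(119 \right)}}{Z} - \frac{46321}{44157} = \frac{21}{4073} - \frac{46321}{44157} = - \frac{187738136}{179851461}$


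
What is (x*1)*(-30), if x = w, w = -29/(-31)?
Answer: -870/31 ≈ -28.065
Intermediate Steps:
w = 29/31 (w = -29*(-1/31) = 29/31 ≈ 0.93548)
x = 29/31 ≈ 0.93548
(x*1)*(-30) = ((29/31)*1)*(-30) = (29/31)*(-30) = -870/31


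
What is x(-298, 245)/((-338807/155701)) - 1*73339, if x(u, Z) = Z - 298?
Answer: -122362140/1669 ≈ -73315.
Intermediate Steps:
x(u, Z) = -298 + Z
x(-298, 245)/((-338807/155701)) - 1*73339 = (-298 + 245)/((-338807/155701)) - 1*73339 = -53/((-338807*1/155701)) - 73339 = -53/(-1669/767) - 73339 = -53*(-767/1669) - 73339 = 40651/1669 - 73339 = -122362140/1669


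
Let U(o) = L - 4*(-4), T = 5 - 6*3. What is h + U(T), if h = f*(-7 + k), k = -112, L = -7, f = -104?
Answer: 12385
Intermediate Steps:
T = -13 (T = 5 - 18 = -13)
U(o) = 9 (U(o) = -7 - 4*(-4) = -7 + 16 = 9)
h = 12376 (h = -104*(-7 - 112) = -104*(-119) = 12376)
h + U(T) = 12376 + 9 = 12385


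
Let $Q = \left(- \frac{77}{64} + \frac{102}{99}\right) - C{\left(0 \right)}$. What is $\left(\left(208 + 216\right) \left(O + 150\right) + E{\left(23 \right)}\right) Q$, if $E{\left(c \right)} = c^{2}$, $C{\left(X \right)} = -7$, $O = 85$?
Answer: $\frac{1444336811}{2112} \approx 6.8387 \cdot 10^{5}$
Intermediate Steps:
$Q = \frac{14419}{2112}$ ($Q = \left(- \frac{77}{64} + \frac{102}{99}\right) - -7 = \left(\left(-77\right) \frac{1}{64} + 102 \cdot \frac{1}{99}\right) + 7 = \left(- \frac{77}{64} + \frac{34}{33}\right) + 7 = - \frac{365}{2112} + 7 = \frac{14419}{2112} \approx 6.8272$)
$\left(\left(208 + 216\right) \left(O + 150\right) + E{\left(23 \right)}\right) Q = \left(\left(208 + 216\right) \left(85 + 150\right) + 23^{2}\right) \frac{14419}{2112} = \left(424 \cdot 235 + 529\right) \frac{14419}{2112} = \left(99640 + 529\right) \frac{14419}{2112} = 100169 \cdot \frac{14419}{2112} = \frac{1444336811}{2112}$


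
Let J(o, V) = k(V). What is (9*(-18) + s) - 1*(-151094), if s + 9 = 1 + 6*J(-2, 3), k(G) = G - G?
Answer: 150924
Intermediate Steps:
k(G) = 0
J(o, V) = 0
s = -8 (s = -9 + (1 + 6*0) = -9 + (1 + 0) = -9 + 1 = -8)
(9*(-18) + s) - 1*(-151094) = (9*(-18) - 8) - 1*(-151094) = (-162 - 8) + 151094 = -170 + 151094 = 150924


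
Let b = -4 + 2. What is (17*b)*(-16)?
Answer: 544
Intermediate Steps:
b = -2
(17*b)*(-16) = (17*(-2))*(-16) = -34*(-16) = 544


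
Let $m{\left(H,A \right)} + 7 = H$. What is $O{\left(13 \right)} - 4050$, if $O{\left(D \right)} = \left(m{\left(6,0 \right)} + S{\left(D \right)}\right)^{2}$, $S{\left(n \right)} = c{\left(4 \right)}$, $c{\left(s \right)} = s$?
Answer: $-4041$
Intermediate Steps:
$m{\left(H,A \right)} = -7 + H$
$S{\left(n \right)} = 4$
$O{\left(D \right)} = 9$ ($O{\left(D \right)} = \left(\left(-7 + 6\right) + 4\right)^{2} = \left(-1 + 4\right)^{2} = 3^{2} = 9$)
$O{\left(13 \right)} - 4050 = 9 - 4050 = -4041$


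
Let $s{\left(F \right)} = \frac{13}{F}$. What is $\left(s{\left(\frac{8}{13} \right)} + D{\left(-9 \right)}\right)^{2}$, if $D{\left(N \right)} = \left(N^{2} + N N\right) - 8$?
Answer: $\frac{1962801}{64} \approx 30669.0$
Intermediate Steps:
$D{\left(N \right)} = -8 + 2 N^{2}$ ($D{\left(N \right)} = \left(N^{2} + N^{2}\right) - 8 = 2 N^{2} - 8 = -8 + 2 N^{2}$)
$\left(s{\left(\frac{8}{13} \right)} + D{\left(-9 \right)}\right)^{2} = \left(\frac{13}{8 \cdot \frac{1}{13}} - \left(8 - 2 \left(-9\right)^{2}\right)\right)^{2} = \left(\frac{13}{8 \cdot \frac{1}{13}} + \left(-8 + 2 \cdot 81\right)\right)^{2} = \left(\frac{13}{\frac{8}{13}} + \left(-8 + 162\right)\right)^{2} = \left(13 \cdot \frac{13}{8} + 154\right)^{2} = \left(\frac{169}{8} + 154\right)^{2} = \left(\frac{1401}{8}\right)^{2} = \frac{1962801}{64}$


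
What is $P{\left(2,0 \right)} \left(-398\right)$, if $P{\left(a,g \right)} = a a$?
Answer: $-1592$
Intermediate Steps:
$P{\left(a,g \right)} = a^{2}$
$P{\left(2,0 \right)} \left(-398\right) = 2^{2} \left(-398\right) = 4 \left(-398\right) = -1592$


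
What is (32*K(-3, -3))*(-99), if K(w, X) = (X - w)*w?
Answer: 0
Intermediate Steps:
K(w, X) = w*(X - w)
(32*K(-3, -3))*(-99) = (32*(-3*(-3 - 1*(-3))))*(-99) = (32*(-3*(-3 + 3)))*(-99) = (32*(-3*0))*(-99) = (32*0)*(-99) = 0*(-99) = 0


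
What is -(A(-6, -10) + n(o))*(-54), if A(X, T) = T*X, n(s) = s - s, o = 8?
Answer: 3240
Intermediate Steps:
n(s) = 0
-(A(-6, -10) + n(o))*(-54) = -(-10*(-6) + 0)*(-54) = -(60 + 0)*(-54) = -60*(-54) = -1*(-3240) = 3240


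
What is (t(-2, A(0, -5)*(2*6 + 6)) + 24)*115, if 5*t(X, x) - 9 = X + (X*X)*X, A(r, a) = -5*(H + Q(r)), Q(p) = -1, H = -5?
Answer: 2737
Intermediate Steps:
A(r, a) = 30 (A(r, a) = -5*(-5 - 1) = -5*(-6) = 30)
t(X, x) = 9/5 + X/5 + X**3/5 (t(X, x) = 9/5 + (X + (X*X)*X)/5 = 9/5 + (X + X**2*X)/5 = 9/5 + (X + X**3)/5 = 9/5 + (X/5 + X**3/5) = 9/5 + X/5 + X**3/5)
(t(-2, A(0, -5)*(2*6 + 6)) + 24)*115 = ((9/5 + (1/5)*(-2) + (1/5)*(-2)**3) + 24)*115 = ((9/5 - 2/5 + (1/5)*(-8)) + 24)*115 = ((9/5 - 2/5 - 8/5) + 24)*115 = (-1/5 + 24)*115 = (119/5)*115 = 2737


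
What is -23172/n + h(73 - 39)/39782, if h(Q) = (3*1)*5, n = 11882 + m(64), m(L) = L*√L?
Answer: -460821297/246529054 ≈ -1.8692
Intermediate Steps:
m(L) = L^(3/2)
n = 12394 (n = 11882 + 64^(3/2) = 11882 + 512 = 12394)
h(Q) = 15 (h(Q) = 3*5 = 15)
-23172/n + h(73 - 39)/39782 = -23172/12394 + 15/39782 = -23172*1/12394 + 15*(1/39782) = -11586/6197 + 15/39782 = -460821297/246529054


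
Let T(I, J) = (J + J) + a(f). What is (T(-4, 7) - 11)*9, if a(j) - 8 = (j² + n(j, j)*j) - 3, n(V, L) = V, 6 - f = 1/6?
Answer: 1369/2 ≈ 684.50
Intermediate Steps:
f = 35/6 (f = 6 - 1/6 = 6 - 1*⅙ = 6 - ⅙ = 35/6 ≈ 5.8333)
a(j) = 5 + 2*j² (a(j) = 8 + ((j² + j*j) - 3) = 8 + ((j² + j²) - 3) = 8 + (2*j² - 3) = 8 + (-3 + 2*j²) = 5 + 2*j²)
T(I, J) = 1315/18 + 2*J (T(I, J) = (J + J) + (5 + 2*(35/6)²) = 2*J + (5 + 2*(1225/36)) = 2*J + (5 + 1225/18) = 2*J + 1315/18 = 1315/18 + 2*J)
(T(-4, 7) - 11)*9 = ((1315/18 + 2*7) - 11)*9 = ((1315/18 + 14) - 11)*9 = (1567/18 - 11)*9 = (1369/18)*9 = 1369/2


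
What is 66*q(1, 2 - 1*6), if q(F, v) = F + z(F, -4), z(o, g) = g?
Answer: -198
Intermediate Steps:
q(F, v) = -4 + F (q(F, v) = F - 4 = -4 + F)
66*q(1, 2 - 1*6) = 66*(-4 + 1) = 66*(-3) = -198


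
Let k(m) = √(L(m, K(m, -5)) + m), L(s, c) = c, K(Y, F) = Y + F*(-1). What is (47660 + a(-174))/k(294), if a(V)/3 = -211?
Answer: 47027*√593/593 ≈ 1931.2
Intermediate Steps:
K(Y, F) = Y - F
a(V) = -633 (a(V) = 3*(-211) = -633)
k(m) = √(5 + 2*m) (k(m) = √((m - 1*(-5)) + m) = √((m + 5) + m) = √((5 + m) + m) = √(5 + 2*m))
(47660 + a(-174))/k(294) = (47660 - 633)/(√(5 + 2*294)) = 47027/(√(5 + 588)) = 47027/(√593) = 47027*(√593/593) = 47027*√593/593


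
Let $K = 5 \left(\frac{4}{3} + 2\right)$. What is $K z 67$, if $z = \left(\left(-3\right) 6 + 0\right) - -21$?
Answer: $3350$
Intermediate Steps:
$z = 3$ ($z = \left(-18 + 0\right) + 21 = -18 + 21 = 3$)
$K = \frac{50}{3}$ ($K = 5 \left(4 \cdot \frac{1}{3} + 2\right) = 5 \left(\frac{4}{3} + 2\right) = 5 \cdot \frac{10}{3} = \frac{50}{3} \approx 16.667$)
$K z 67 = \frac{50}{3} \cdot 3 \cdot 67 = 50 \cdot 67 = 3350$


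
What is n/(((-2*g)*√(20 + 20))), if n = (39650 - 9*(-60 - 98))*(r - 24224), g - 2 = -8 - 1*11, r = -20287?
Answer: -13442322*√10/5 ≈ -8.5017e+6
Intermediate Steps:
g = -17 (g = 2 + (-8 - 1*11) = 2 + (-8 - 11) = 2 - 19 = -17)
n = -1828155792 (n = (39650 - 9*(-60 - 98))*(-20287 - 24224) = (39650 - 9*(-158))*(-44511) = (39650 + 1422)*(-44511) = 41072*(-44511) = -1828155792)
n/(((-2*g)*√(20 + 20))) = -1828155792*1/(34*√(20 + 20)) = -1828155792*√10/680 = -13442322*√10/5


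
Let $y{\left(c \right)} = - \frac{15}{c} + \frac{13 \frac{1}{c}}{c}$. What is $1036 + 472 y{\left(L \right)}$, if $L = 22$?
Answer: $\frac{87950}{121} \approx 726.86$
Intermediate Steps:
$y{\left(c \right)} = - \frac{15}{c} + \frac{13}{c^{2}}$
$1036 + 472 y{\left(L \right)} = 1036 + 472 \frac{13 - 330}{484} = 1036 + 472 \cdot \frac{1}{484} \left(-317\right) = 1036 + 472 \left(- \frac{317}{484}\right) = 1036 - \frac{37406}{121} = \frac{87950}{121}$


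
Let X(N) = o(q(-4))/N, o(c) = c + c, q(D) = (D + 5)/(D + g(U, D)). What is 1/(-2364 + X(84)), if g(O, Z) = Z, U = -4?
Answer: -336/794305 ≈ -0.00042301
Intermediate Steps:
q(D) = (5 + D)/(2*D) (q(D) = (D + 5)/(D + D) = (5 + D)/((2*D)) = (5 + D)*(1/(2*D)) = (5 + D)/(2*D))
o(c) = 2*c
X(N) = -1/(4*N) (X(N) = (2*((½)*(5 - 4)/(-4)))/N = (2*((½)*(-¼)*1))/N = (2*(-⅛))/N = -1/(4*N))
1/(-2364 + X(84)) = 1/(-2364 - ¼/84) = 1/(-2364 - ¼*1/84) = 1/(-2364 - 1/336) = 1/(-794305/336) = -336/794305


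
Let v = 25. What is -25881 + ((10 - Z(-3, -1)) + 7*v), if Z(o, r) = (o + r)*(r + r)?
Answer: -25704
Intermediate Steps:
Z(o, r) = 2*r*(o + r) (Z(o, r) = (o + r)*(2*r) = 2*r*(o + r))
-25881 + ((10 - Z(-3, -1)) + 7*v) = -25881 + ((10 - 2*(-1)*(-3 - 1)) + 7*25) = -25881 + ((10 - 2*(-1)*(-4)) + 175) = -25881 + ((10 - 1*8) + 175) = -25881 + ((10 - 8) + 175) = -25881 + (2 + 175) = -25881 + 177 = -25704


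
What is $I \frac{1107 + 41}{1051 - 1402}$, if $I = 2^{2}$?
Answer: $- \frac{4592}{351} \approx -13.083$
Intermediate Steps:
$I = 4$
$I \frac{1107 + 41}{1051 - 1402} = 4 \frac{1107 + 41}{1051 - 1402} = 4 \frac{1148}{-351} = 4 \cdot 1148 \left(- \frac{1}{351}\right) = 4 \left(- \frac{1148}{351}\right) = - \frac{4592}{351}$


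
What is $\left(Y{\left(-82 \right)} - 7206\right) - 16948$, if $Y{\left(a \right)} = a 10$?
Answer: $-24974$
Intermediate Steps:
$Y{\left(a \right)} = 10 a$
$\left(Y{\left(-82 \right)} - 7206\right) - 16948 = \left(10 \left(-82\right) - 7206\right) - 16948 = \left(-820 - 7206\right) - 16948 = -8026 - 16948 = -24974$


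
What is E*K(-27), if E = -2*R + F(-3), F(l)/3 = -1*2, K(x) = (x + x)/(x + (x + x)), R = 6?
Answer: -12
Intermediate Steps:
K(x) = ⅔ (K(x) = (2*x)/(x + 2*x) = (2*x)/((3*x)) = (2*x)*(1/(3*x)) = ⅔)
F(l) = -6 (F(l) = 3*(-1*2) = 3*(-2) = -6)
E = -18 (E = -2*6 - 6 = -12 - 6 = -18)
E*K(-27) = -18*⅔ = -12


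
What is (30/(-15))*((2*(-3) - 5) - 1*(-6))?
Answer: 10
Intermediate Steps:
(30/(-15))*((2*(-3) - 5) - 1*(-6)) = (30*(-1/15))*((-6 - 5) + 6) = -2*(-11 + 6) = -2*(-5) = 10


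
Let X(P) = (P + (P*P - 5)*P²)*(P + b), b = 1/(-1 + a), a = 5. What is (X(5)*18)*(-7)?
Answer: -668115/2 ≈ -3.3406e+5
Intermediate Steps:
b = ¼ (b = 1/(-1 + 5) = 1/4 = ¼ ≈ 0.25000)
X(P) = (¼ + P)*(P + P²*(-5 + P²)) (X(P) = (P + (P*P - 5)*P²)*(P + ¼) = (P + (P² - 5)*P²)*(¼ + P) = (P + (-5 + P²)*P²)*(¼ + P) = (P + P²*(-5 + P²))*(¼ + P) = (¼ + P)*(P + P²*(-5 + P²)))
(X(5)*18)*(-7) = (((¼)*5*(1 + 5³ - 1*5 - 20*5² + 4*5⁴))*18)*(-7) = (((¼)*5*(1 + 125 - 5 - 20*25 + 4*625))*18)*(-7) = (((¼)*5*(1 + 125 - 5 - 500 + 2500))*18)*(-7) = (((¼)*5*2121)*18)*(-7) = ((10605/4)*18)*(-7) = (95445/2)*(-7) = -668115/2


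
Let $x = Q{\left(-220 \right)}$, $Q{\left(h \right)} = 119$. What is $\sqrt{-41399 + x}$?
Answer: $8 i \sqrt{645} \approx 203.17 i$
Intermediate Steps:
$x = 119$
$\sqrt{-41399 + x} = \sqrt{-41399 + 119} = \sqrt{-41280} = 8 i \sqrt{645}$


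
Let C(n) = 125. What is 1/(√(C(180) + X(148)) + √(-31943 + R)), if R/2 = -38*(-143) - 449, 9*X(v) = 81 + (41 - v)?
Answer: 3/(√1099 + 3*I*√21973) ≈ 0.00050013 - 0.0067089*I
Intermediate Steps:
X(v) = 122/9 - v/9 (X(v) = (81 + (41 - v))/9 = (122 - v)/9 = 122/9 - v/9)
R = 9970 (R = 2*(-38*(-143) - 449) = 2*(5434 - 449) = 2*4985 = 9970)
1/(√(C(180) + X(148)) + √(-31943 + R)) = 1/(√(125 + (122/9 - ⅑*148)) + √(-31943 + 9970)) = 1/(√(125 + (122/9 - 148/9)) + √(-21973)) = 1/(√(125 - 26/9) + I*√21973) = 1/(√(1099/9) + I*√21973) = 1/(√1099/3 + I*√21973)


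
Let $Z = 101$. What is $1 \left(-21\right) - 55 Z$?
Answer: $-5576$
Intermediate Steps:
$1 \left(-21\right) - 55 Z = 1 \left(-21\right) - 5555 = -21 - 5555 = -5576$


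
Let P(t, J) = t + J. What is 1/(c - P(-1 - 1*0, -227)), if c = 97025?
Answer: 1/97253 ≈ 1.0282e-5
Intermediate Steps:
P(t, J) = J + t
1/(c - P(-1 - 1*0, -227)) = 1/(97025 - (-227 + (-1 - 1*0))) = 1/(97025 - (-227 + (-1 + 0))) = 1/(97025 - (-227 - 1)) = 1/(97025 - 1*(-228)) = 1/(97025 + 228) = 1/97253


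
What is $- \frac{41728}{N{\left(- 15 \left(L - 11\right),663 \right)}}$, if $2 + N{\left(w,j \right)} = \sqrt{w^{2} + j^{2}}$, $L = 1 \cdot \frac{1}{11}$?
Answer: $- \frac{10098176}{56427365} - \frac{1377024 \sqrt{6269761}}{56427365} \approx -61.284$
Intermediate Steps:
$L = \frac{1}{11}$ ($L = 1 \cdot \frac{1}{11} = \frac{1}{11} \approx 0.090909$)
$N{\left(w,j \right)} = -2 + \sqrt{j^{2} + w^{2}}$ ($N{\left(w,j \right)} = -2 + \sqrt{w^{2} + j^{2}} = -2 + \sqrt{j^{2} + w^{2}}$)
$- \frac{41728}{N{\left(- 15 \left(L - 11\right),663 \right)}} = - \frac{41728}{-2 + \sqrt{663^{2} + \left(- 15 \left(\frac{1}{11} - 11\right)\right)^{2}}} = - \frac{41728}{-2 + \sqrt{439569 + \left(\left(-15\right) \left(- \frac{120}{11}\right)\right)^{2}}} = - \frac{41728}{-2 + \sqrt{439569 + \left(\frac{1800}{11}\right)^{2}}} = - \frac{41728}{-2 + \sqrt{439569 + \frac{3240000}{121}}} = - \frac{41728}{-2 + \sqrt{\frac{56427849}{121}}} = - \frac{41728}{-2 + \frac{3 \sqrt{6269761}}{11}}$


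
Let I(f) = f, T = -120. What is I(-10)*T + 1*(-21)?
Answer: 1179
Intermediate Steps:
I(-10)*T + 1*(-21) = -10*(-120) + 1*(-21) = 1200 - 21 = 1179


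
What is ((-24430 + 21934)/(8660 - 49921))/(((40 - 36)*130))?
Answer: 24/206305 ≈ 0.00011633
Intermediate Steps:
((-24430 + 21934)/(8660 - 49921))/(((40 - 36)*130)) = (-2496/(-41261))/((4*130)) = -2496*(-1/41261)/520 = (2496/41261)*(1/520) = 24/206305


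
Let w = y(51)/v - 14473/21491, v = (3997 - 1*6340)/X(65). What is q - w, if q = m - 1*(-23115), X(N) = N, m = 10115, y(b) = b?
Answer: 557783022298/16784471 ≈ 33232.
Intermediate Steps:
q = 33230 (q = 10115 - 1*(-23115) = 10115 + 23115 = 33230)
v = -2343/65 (v = (3997 - 1*6340)/65 = (3997 - 6340)*(1/65) = -2343*1/65 = -2343/65 ≈ -36.046)
w = -35050968/16784471 (w = 51/(-2343/65) - 14473/21491 = 51*(-65/2343) - 14473*1/21491 = -1105/781 - 14473/21491 = -35050968/16784471 ≈ -2.0883)
q - w = 33230 - 1*(-35050968/16784471) = 33230 + 35050968/16784471 = 557783022298/16784471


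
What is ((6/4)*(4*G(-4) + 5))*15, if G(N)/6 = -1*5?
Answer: -5175/2 ≈ -2587.5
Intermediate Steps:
G(N) = -30 (G(N) = 6*(-1*5) = 6*(-5) = -30)
((6/4)*(4*G(-4) + 5))*15 = ((6/4)*(4*(-30) + 5))*15 = ((6*(1/4))*(-120 + 5))*15 = ((3/2)*(-115))*15 = -345/2*15 = -5175/2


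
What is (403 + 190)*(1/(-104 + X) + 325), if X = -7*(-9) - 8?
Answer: 9442932/49 ≈ 1.9271e+5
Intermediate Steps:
X = 55 (X = 63 - 8 = 55)
(403 + 190)*(1/(-104 + X) + 325) = (403 + 190)*(1/(-104 + 55) + 325) = 593*(1/(-49) + 325) = 593*(-1/49 + 325) = 593*(15924/49) = 9442932/49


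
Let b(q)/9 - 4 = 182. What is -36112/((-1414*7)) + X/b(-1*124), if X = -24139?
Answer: -89238167/8284626 ≈ -10.772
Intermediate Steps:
b(q) = 1674 (b(q) = 36 + 9*182 = 36 + 1638 = 1674)
-36112/((-1414*7)) + X/b(-1*124) = -36112/((-1414*7)) - 24139/1674 = -36112/(-9898) - 24139*1/1674 = -36112*(-1/9898) - 24139/1674 = 18056/4949 - 24139/1674 = -89238167/8284626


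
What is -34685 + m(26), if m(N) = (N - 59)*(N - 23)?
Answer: -34784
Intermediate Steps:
m(N) = (-59 + N)*(-23 + N)
-34685 + m(26) = -34685 + (1357 + 26**2 - 82*26) = -34685 + (1357 + 676 - 2132) = -34685 - 99 = -34784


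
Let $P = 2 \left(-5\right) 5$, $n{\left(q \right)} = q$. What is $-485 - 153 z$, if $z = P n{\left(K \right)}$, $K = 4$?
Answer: $30115$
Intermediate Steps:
$P = -50$ ($P = \left(-10\right) 5 = -50$)
$z = -200$ ($z = \left(-50\right) 4 = -200$)
$-485 - 153 z = -485 - -30600 = -485 + 30600 = 30115$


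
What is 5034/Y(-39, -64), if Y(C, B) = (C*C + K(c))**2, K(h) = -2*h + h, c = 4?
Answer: 5034/2301289 ≈ 0.0021875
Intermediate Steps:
K(h) = -h
Y(C, B) = (-4 + C**2)**2 (Y(C, B) = (C*C - 1*4)**2 = (C**2 - 4)**2 = (-4 + C**2)**2)
5034/Y(-39, -64) = 5034/((-4 + (-39)**2)**2) = 5034/((-4 + 1521)**2) = 5034/(1517**2) = 5034/2301289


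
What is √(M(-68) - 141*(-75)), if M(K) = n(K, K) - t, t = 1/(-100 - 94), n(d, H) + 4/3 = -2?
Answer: √3580878966/582 ≈ 102.82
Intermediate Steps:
n(d, H) = -10/3 (n(d, H) = -4/3 - 2 = -10/3)
t = -1/194 (t = 1/(-194) = -1/194 ≈ -0.0051546)
M(K) = -1937/582 (M(K) = -10/3 - 1*(-1/194) = -10/3 + 1/194 = -1937/582)
√(M(-68) - 141*(-75)) = √(-1937/582 - 141*(-75)) = √(-1937/582 + 10575) = √(6152713/582) = √3580878966/582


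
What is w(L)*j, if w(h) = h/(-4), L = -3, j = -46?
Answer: -69/2 ≈ -34.500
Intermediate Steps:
w(h) = -h/4 (w(h) = h*(-1/4) = -h/4)
w(L)*j = -1/4*(-3)*(-46) = (3/4)*(-46) = -69/2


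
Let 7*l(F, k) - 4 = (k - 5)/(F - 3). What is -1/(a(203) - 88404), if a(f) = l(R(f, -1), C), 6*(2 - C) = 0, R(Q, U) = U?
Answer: 28/2475293 ≈ 1.1312e-5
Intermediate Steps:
C = 2 (C = 2 - ⅙*0 = 2 + 0 = 2)
l(F, k) = 4/7 + (-5 + k)/(7*(-3 + F)) (l(F, k) = 4/7 + ((k - 5)/(F - 3))/7 = 4/7 + ((-5 + k)/(-3 + F))/7 = 4/7 + (-5 + k)/(7*(-3 + F)))
a(f) = 19/28 (a(f) = (-17 + 2 + 4*(-1))/(7*(-3 - 1)) = (⅐)*(-17 + 2 - 4)/(-4) = (⅐)*(-¼)*(-19) = 19/28)
-1/(a(203) - 88404) = -1/(19/28 - 88404) = -1/(-2475293/28) = -1*(-28/2475293) = 28/2475293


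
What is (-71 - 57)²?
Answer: 16384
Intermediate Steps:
(-71 - 57)² = (-128)² = 16384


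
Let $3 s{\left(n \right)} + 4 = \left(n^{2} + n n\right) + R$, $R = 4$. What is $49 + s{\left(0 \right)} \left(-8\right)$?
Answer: $49$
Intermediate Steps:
$s{\left(n \right)} = \frac{2 n^{2}}{3}$ ($s{\left(n \right)} = - \frac{4}{3} + \frac{\left(n^{2} + n n\right) + 4}{3} = - \frac{4}{3} + \frac{\left(n^{2} + n^{2}\right) + 4}{3} = - \frac{4}{3} + \frac{2 n^{2} + 4}{3} = - \frac{4}{3} + \frac{4 + 2 n^{2}}{3} = - \frac{4}{3} + \left(\frac{4}{3} + \frac{2 n^{2}}{3}\right) = \frac{2 n^{2}}{3}$)
$49 + s{\left(0 \right)} \left(-8\right) = 49 + \frac{2 \cdot 0^{2}}{3} \left(-8\right) = 49 + \frac{2}{3} \cdot 0 \left(-8\right) = 49 + 0 \left(-8\right) = 49 + 0 = 49$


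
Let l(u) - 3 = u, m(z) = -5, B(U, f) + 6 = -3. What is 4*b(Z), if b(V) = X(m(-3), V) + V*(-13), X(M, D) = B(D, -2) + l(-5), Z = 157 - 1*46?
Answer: -5816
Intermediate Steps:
B(U, f) = -9 (B(U, f) = -6 - 3 = -9)
l(u) = 3 + u
Z = 111 (Z = 157 - 46 = 111)
X(M, D) = -11 (X(M, D) = -9 + (3 - 5) = -9 - 2 = -11)
b(V) = -11 - 13*V (b(V) = -11 + V*(-13) = -11 - 13*V)
4*b(Z) = 4*(-11 - 13*111) = 4*(-11 - 1443) = 4*(-1454) = -5816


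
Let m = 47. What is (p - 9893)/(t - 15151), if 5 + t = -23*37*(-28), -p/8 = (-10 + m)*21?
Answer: -16109/8672 ≈ -1.8576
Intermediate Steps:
p = -6216 (p = -8*(-10 + 47)*21 = -296*21 = -8*777 = -6216)
t = 23823 (t = -5 - 23*37*(-28) = -5 - 851*(-28) = -5 + 23828 = 23823)
(p - 9893)/(t - 15151) = (-6216 - 9893)/(23823 - 15151) = -16109/8672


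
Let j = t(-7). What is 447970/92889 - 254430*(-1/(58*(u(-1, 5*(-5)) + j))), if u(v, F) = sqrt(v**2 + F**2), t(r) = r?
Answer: 90214000955/1554311637 + 127215*sqrt(626)/16733 ≈ 248.26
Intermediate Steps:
j = -7
u(v, F) = sqrt(F**2 + v**2)
447970/92889 - 254430*(-1/(58*(u(-1, 5*(-5)) + j))) = 447970/92889 - 254430*(-1/(58*(sqrt((5*(-5))**2 + (-1)**2) - 7))) = 447970*(1/92889) - 254430*(-1/(58*(sqrt((-25)**2 + 1) - 7))) = 447970/92889 - 254430*(-1/(58*(sqrt(625 + 1) - 7))) = 447970/92889 - 254430*(-1/(58*(sqrt(626) - 7))) = 447970/92889 - 254430*(-1/(58*(-7 + sqrt(626)))) = 447970/92889 - 254430/(406 - 58*sqrt(626))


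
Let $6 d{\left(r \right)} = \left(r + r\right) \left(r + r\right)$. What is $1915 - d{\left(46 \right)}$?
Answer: $\frac{1513}{3} \approx 504.33$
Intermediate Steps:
$d{\left(r \right)} = \frac{2 r^{2}}{3}$ ($d{\left(r \right)} = \frac{\left(r + r\right) \left(r + r\right)}{6} = \frac{2 r 2 r}{6} = \frac{4 r^{2}}{6} = \frac{2 r^{2}}{3}$)
$1915 - d{\left(46 \right)} = 1915 - \frac{2 \cdot 46^{2}}{3} = 1915 - \frac{2}{3} \cdot 2116 = 1915 - \frac{4232}{3} = \frac{1513}{3}$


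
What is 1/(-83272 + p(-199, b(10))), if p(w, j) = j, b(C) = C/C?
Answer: -1/83271 ≈ -1.2009e-5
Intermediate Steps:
b(C) = 1
1/(-83272 + p(-199, b(10))) = 1/(-83272 + 1) = 1/(-83271) = -1/83271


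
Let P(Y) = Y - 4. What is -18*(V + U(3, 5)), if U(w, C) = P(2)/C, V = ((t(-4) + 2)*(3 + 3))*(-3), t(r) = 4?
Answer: 9756/5 ≈ 1951.2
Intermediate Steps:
P(Y) = -4 + Y
V = -108 (V = ((4 + 2)*(3 + 3))*(-3) = (6*6)*(-3) = 36*(-3) = -108)
U(w, C) = -2/C (U(w, C) = (-4 + 2)/C = -2/C)
-18*(V + U(3, 5)) = -18*(-108 - 2/5) = -18*(-542/5) = 9756/5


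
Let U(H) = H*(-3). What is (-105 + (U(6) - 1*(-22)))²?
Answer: 10201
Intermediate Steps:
U(H) = -3*H
(-105 + (U(6) - 1*(-22)))² = (-105 + (-3*6 - 1*(-22)))² = (-105 + (-18 + 22))² = (-105 + 4)² = (-101)² = 10201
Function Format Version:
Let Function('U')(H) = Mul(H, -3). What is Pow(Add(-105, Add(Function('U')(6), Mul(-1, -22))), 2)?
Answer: 10201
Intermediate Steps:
Function('U')(H) = Mul(-3, H)
Pow(Add(-105, Add(Function('U')(6), Mul(-1, -22))), 2) = Pow(Add(-105, Add(Mul(-3, 6), Mul(-1, -22))), 2) = Pow(Add(-105, Add(-18, 22)), 2) = Pow(Add(-105, 4), 2) = Pow(-101, 2) = 10201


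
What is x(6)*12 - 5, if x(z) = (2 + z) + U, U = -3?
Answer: 55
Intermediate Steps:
x(z) = -1 + z (x(z) = (2 + z) - 3 = -1 + z)
x(6)*12 - 5 = (-1 + 6)*12 - 5 = 5*12 - 5 = 60 - 5 = 55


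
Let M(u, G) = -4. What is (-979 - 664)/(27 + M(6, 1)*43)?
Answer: 1643/145 ≈ 11.331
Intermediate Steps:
(-979 - 664)/(27 + M(6, 1)*43) = (-979 - 664)/(27 - 4*43) = -1643/(27 - 172) = -1643/(-145) = -1643*(-1/145) = 1643/145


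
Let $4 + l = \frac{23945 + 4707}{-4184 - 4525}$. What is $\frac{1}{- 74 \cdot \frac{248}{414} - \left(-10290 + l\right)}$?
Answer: $\frac{600921}{6161219834} \approx 9.7533 \cdot 10^{-5}$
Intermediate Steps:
$l = - \frac{63488}{8709}$ ($l = -4 + \frac{23945 + 4707}{-4184 - 4525} = -4 + \frac{28652}{-4184 - 4525} = -4 + \frac{28652}{-8709} = -4 + 28652 \left(- \frac{1}{8709}\right) = -4 - \frac{28652}{8709} = - \frac{63488}{8709} \approx -7.2899$)
$\frac{1}{- 74 \cdot \frac{248}{414} - \left(-10290 + l\right)} = \frac{1}{- 74 \cdot \frac{248}{414} + \left(10290 - - \frac{63488}{8709}\right)} = \frac{1}{- 74 \cdot 248 \cdot \frac{1}{414} + \left(10290 + \frac{63488}{8709}\right)} = \frac{1}{\left(-74\right) \frac{124}{207} + \frac{89679098}{8709}} = \frac{1}{- \frac{9176}{207} + \frac{89679098}{8709}} = \frac{1}{\frac{6161219834}{600921}} = \frac{600921}{6161219834}$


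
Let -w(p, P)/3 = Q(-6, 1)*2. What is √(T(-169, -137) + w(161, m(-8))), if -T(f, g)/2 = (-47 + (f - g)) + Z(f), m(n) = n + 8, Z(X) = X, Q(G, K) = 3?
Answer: √478 ≈ 21.863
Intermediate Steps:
m(n) = 8 + n
T(f, g) = 94 - 4*f + 2*g (T(f, g) = -2*((-47 + (f - g)) + f) = -2*((-47 + f - g) + f) = -2*(-47 - g + 2*f) = 94 - 4*f + 2*g)
w(p, P) = -18 (w(p, P) = -9*2 = -3*6 = -18)
√(T(-169, -137) + w(161, m(-8))) = √((94 - 4*(-169) + 2*(-137)) - 18) = √((94 + 676 - 274) - 18) = √(496 - 18) = √478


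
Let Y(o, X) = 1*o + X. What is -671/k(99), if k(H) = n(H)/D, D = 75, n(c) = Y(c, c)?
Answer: -1525/6 ≈ -254.17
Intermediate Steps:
Y(o, X) = X + o (Y(o, X) = o + X = X + o)
n(c) = 2*c (n(c) = c + c = 2*c)
k(H) = 2*H/75 (k(H) = (2*H)/75 = (2*H)*(1/75) = 2*H/75)
-671/k(99) = -671/((2/75)*99) = -671/66/25 = -671*25/66 = -1525/6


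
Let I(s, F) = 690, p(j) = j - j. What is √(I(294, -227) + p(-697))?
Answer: √690 ≈ 26.268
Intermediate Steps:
p(j) = 0
√(I(294, -227) + p(-697)) = √(690 + 0) = √690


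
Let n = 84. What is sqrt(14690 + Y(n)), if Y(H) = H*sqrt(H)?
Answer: sqrt(14690 + 168*sqrt(21)) ≈ 124.34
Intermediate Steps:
Y(H) = H**(3/2)
sqrt(14690 + Y(n)) = sqrt(14690 + 84**(3/2)) = sqrt(14690 + 168*sqrt(21))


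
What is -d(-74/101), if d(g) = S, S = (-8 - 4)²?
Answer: -144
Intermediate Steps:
S = 144 (S = (-12)² = 144)
d(g) = 144
-d(-74/101) = -1*144 = -144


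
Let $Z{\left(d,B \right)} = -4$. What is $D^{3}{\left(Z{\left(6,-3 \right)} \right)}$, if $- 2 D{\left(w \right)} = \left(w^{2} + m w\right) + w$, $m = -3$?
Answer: $-1728$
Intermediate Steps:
$D{\left(w \right)} = w - \frac{w^{2}}{2}$ ($D{\left(w \right)} = - \frac{\left(w^{2} - 3 w\right) + w}{2} = - \frac{w^{2} - 2 w}{2} = w - \frac{w^{2}}{2}$)
$D^{3}{\left(Z{\left(6,-3 \right)} \right)} = \left(\frac{1}{2} \left(-4\right) \left(2 - -4\right)\right)^{3} = \left(\frac{1}{2} \left(-4\right) \left(2 + 4\right)\right)^{3} = \left(\frac{1}{2} \left(-4\right) 6\right)^{3} = \left(-12\right)^{3} = -1728$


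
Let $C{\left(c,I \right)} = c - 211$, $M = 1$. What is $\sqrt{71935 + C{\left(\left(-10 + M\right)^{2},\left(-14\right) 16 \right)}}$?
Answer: $\sqrt{71805} \approx 267.96$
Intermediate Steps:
$C{\left(c,I \right)} = -211 + c$
$\sqrt{71935 + C{\left(\left(-10 + M\right)^{2},\left(-14\right) 16 \right)}} = \sqrt{71935 - \left(211 - \left(-10 + 1\right)^{2}\right)} = \sqrt{71935 - \left(211 - \left(-9\right)^{2}\right)} = \sqrt{71935 + \left(-211 + 81\right)} = \sqrt{71935 - 130} = \sqrt{71805}$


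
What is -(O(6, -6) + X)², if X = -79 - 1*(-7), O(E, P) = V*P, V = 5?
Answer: -10404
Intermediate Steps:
O(E, P) = 5*P
X = -72 (X = -79 + 7 = -72)
-(O(6, -6) + X)² = -(5*(-6) - 72)² = -(-30 - 72)² = -1*(-102)² = -1*10404 = -10404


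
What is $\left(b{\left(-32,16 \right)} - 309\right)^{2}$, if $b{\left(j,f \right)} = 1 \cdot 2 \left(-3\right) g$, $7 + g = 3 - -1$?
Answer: $84681$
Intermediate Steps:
$g = -3$ ($g = -7 + \left(3 - -1\right) = -7 + \left(3 + 1\right) = -7 + 4 = -3$)
$b{\left(j,f \right)} = 18$ ($b{\left(j,f \right)} = 1 \cdot 2 \left(-3\right) \left(-3\right) = 1 \left(-6\right) \left(-3\right) = \left(-6\right) \left(-3\right) = 18$)
$\left(b{\left(-32,16 \right)} - 309\right)^{2} = \left(18 - 309\right)^{2} = \left(-291\right)^{2} = 84681$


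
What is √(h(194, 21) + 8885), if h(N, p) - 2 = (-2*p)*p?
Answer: √8005 ≈ 89.471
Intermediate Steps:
h(N, p) = 2 - 2*p² (h(N, p) = 2 + (-2*p)*p = 2 - 2*p²)
√(h(194, 21) + 8885) = √((2 - 2*21²) + 8885) = √((2 - 2*441) + 8885) = √((2 - 882) + 8885) = √(-880 + 8885) = √8005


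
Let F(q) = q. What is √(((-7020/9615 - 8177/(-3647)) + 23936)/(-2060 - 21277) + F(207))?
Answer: 2*√17028959203664188242315/18185178333 ≈ 14.352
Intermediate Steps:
√(((-7020/9615 - 8177/(-3647)) + 23936)/(-2060 - 21277) + F(207)) = √(((-7020/9615 - 8177/(-3647)) + 23936)/(-2060 - 21277) + 207) = √(((-7020*1/9615 - 8177*(-1/3647)) + 23936)/(-23337) + 207) = √(((-468/641 + 8177/3647) + 23936)*(-1/23337) + 207) = √((3534661/2337727 + 23936)*(-1/23337) + 207) = √((55959368133/2337727)*(-1/23337) + 207) = √(-18653122711/18185178333 + 207) = √(3745678792220/18185178333) = 2*√17028959203664188242315/18185178333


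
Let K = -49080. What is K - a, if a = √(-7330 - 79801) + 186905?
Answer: -235985 - 89*I*√11 ≈ -2.3599e+5 - 295.18*I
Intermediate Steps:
a = 186905 + 89*I*√11 (a = √(-87131) + 186905 = 89*I*√11 + 186905 = 186905 + 89*I*√11 ≈ 1.8691e+5 + 295.18*I)
K - a = -49080 - (186905 + 89*I*√11) = -49080 + (-186905 - 89*I*√11) = -235985 - 89*I*√11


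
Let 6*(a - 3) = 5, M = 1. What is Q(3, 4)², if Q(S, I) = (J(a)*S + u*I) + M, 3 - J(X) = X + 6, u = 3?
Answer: 225/4 ≈ 56.250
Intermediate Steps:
a = 23/6 (a = 3 + (⅙)*5 = 3 + ⅚ = 23/6 ≈ 3.8333)
J(X) = -3 - X (J(X) = 3 - (X + 6) = 3 - (6 + X) = 3 + (-6 - X) = -3 - X)
Q(S, I) = 1 + 3*I - 41*S/6 (Q(S, I) = ((-3 - 1*23/6)*S + 3*I) + 1 = ((-3 - 23/6)*S + 3*I) + 1 = (-41*S/6 + 3*I) + 1 = (3*I - 41*S/6) + 1 = 1 + 3*I - 41*S/6)
Q(3, 4)² = (1 + 3*4 - 41/6*3)² = (1 + 12 - 41/2)² = (-15/2)² = 225/4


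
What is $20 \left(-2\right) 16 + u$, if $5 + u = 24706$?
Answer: $24061$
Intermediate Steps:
$u = 24701$ ($u = -5 + 24706 = 24701$)
$20 \left(-2\right) 16 + u = 20 \left(-2\right) 16 + 24701 = \left(-40\right) 16 + 24701 = -640 + 24701 = 24061$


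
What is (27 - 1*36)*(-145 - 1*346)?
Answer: 4419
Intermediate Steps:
(27 - 1*36)*(-145 - 1*346) = (27 - 36)*(-145 - 346) = -9*(-491) = 4419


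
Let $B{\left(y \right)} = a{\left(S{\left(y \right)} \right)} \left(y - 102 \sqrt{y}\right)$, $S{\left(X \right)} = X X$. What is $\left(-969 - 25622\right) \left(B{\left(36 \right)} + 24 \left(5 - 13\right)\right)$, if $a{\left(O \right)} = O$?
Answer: $19855180608$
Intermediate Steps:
$S{\left(X \right)} = X^{2}$
$B{\left(y \right)} = y^{2} \left(y - 102 \sqrt{y}\right)$
$\left(-969 - 25622\right) \left(B{\left(36 \right)} + 24 \left(5 - 13\right)\right) = \left(-969 - 25622\right) \left(\left(36^{3} - 102 \cdot 36^{\frac{5}{2}}\right) + 24 \left(5 - 13\right)\right) = - 26591 \left(\left(46656 - 793152\right) + 24 \left(-8\right)\right) = - 26591 \left(\left(46656 - 793152\right) - 192\right) = - 26591 \left(-746496 - 192\right) = \left(-26591\right) \left(-746688\right) = 19855180608$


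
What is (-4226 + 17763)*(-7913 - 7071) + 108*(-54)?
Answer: -202844240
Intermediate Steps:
(-4226 + 17763)*(-7913 - 7071) + 108*(-54) = 13537*(-14984) - 5832 = -202838408 - 5832 = -202844240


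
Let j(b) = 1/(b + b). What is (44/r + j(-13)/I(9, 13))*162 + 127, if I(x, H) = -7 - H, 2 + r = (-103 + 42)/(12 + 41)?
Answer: -92695973/43420 ≈ -2134.9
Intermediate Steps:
r = -167/53 (r = -2 + (-103 + 42)/(12 + 41) = -2 - 61/53 = -167/53 ≈ -3.1509)
j(b) = 1/(2*b)
(44/r + j(-13)/I(9, 13))*162 + 127 = (44/(-167/53) + ((1/2)/(-13))/(-7 - 1*13))*162 + 127 = (44*(-53/167) + ((1/2)*(-1/13))/(-7 - 13))*162 + 127 = (-2332/167 - 1/26/(-20))*162 + 127 = (-2332/167 - 1/26*(-1/20))*162 + 127 = (-2332/167 + 1/520)*162 + 127 = -1212473/86840*162 + 127 = -98210313/43420 + 127 = -92695973/43420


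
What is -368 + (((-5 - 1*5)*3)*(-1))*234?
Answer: 6652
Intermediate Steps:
-368 + (((-5 - 1*5)*3)*(-1))*234 = -368 + (((-5 - 5)*3)*(-1))*234 = -368 + (-10*3*(-1))*234 = -368 - 30*(-1)*234 = -368 + 30*234 = -368 + 7020 = 6652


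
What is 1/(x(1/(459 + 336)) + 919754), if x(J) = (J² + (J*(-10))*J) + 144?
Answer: 70225/64599837049 ≈ 1.0871e-6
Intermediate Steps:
x(J) = 144 - 9*J² (x(J) = (J² + (-10*J)*J) + 144 = (J² - 10*J²) + 144 = -9*J² + 144 = 144 - 9*J²)
1/(x(1/(459 + 336)) + 919754) = 1/((144 - 9/(459 + 336)²) + 919754) = 1/((144 - 9*(1/795)²) + 919754) = 1/((144 - 9*1/632025) + 919754) = 1/((144 - 1/70225) + 919754) = 1/(10112399/70225 + 919754) = 1/(64599837049/70225) = 70225/64599837049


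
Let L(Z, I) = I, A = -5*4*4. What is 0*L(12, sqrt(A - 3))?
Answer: 0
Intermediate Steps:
A = -80 (A = -20*4 = -80)
0*L(12, sqrt(A - 3)) = 0*sqrt(-80 - 3) = 0*sqrt(-83) = 0*(I*sqrt(83)) = 0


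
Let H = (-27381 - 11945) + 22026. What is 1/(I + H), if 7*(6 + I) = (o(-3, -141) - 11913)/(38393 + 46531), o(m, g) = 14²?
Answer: -594468/10287874925 ≈ -5.7783e-5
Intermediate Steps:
H = -17300 (H = -39326 + 22026 = -17300)
o(m, g) = 196
I = -3578525/594468 (I = -6 + ((196 - 11913)/(38393 + 46531))/7 = -6 + (-11717/84924)/7 = -6 + (-11717*1/84924)/7 = -6 + (⅐)*(-11717/84924) = -6 - 11717/594468 = -3578525/594468 ≈ -6.0197)
1/(I + H) = 1/(-3578525/594468 - 17300) = 1/(-10287874925/594468) = -594468/10287874925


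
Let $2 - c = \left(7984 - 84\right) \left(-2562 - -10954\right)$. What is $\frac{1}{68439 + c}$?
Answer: $- \frac{1}{66228359} \approx -1.5099 \cdot 10^{-8}$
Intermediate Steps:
$c = -66296798$ ($c = 2 - \left(7984 - 84\right) \left(-2562 - -10954\right) = 2 - 7900 \left(-2562 + 10954\right) = 2 - 7900 \cdot 8392 = 2 - 66296800 = -66296798$)
$\frac{1}{68439 + c} = \frac{1}{68439 - 66296798} = \frac{1}{-66228359} = - \frac{1}{66228359}$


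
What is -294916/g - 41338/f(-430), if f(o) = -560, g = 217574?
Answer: 315318609/4351480 ≈ 72.462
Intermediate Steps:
-294916/g - 41338/f(-430) = -294916/217574 - 41338/(-560) = -294916*1/217574 - 41338*(-1/560) = -147458/108787 + 20669/280 = 315318609/4351480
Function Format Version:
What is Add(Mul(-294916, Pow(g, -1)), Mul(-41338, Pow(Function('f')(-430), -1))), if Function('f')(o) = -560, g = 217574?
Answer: Rational(315318609, 4351480) ≈ 72.462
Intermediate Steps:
Add(Mul(-294916, Pow(g, -1)), Mul(-41338, Pow(Function('f')(-430), -1))) = Add(Mul(-294916, Pow(217574, -1)), Mul(-41338, Pow(-560, -1))) = Add(Mul(-294916, Rational(1, 217574)), Mul(-41338, Rational(-1, 560))) = Add(Rational(-147458, 108787), Rational(20669, 280)) = Rational(315318609, 4351480)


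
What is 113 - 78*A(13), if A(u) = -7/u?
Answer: 155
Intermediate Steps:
113 - 78*A(13) = 113 - (-546)/13 = 113 - 78*(-7/13) = 113 + 42 = 155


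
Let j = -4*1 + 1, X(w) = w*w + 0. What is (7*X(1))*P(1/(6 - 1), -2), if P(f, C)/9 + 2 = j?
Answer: -315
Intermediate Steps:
X(w) = w**2 (X(w) = w**2 + 0 = w**2)
j = -3 (j = -4 + 1 = -3)
P(f, C) = -45 (P(f, C) = -18 + 9*(-3) = -18 - 27 = -45)
(7*X(1))*P(1/(6 - 1), -2) = (7*1**2)*(-45) = (7*1)*(-45) = 7*(-45) = -315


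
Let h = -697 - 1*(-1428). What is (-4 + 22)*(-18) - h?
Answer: -1055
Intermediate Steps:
h = 731 (h = -697 + 1428 = 731)
(-4 + 22)*(-18) - h = (-4 + 22)*(-18) - 1*731 = 18*(-18) - 731 = -324 - 731 = -1055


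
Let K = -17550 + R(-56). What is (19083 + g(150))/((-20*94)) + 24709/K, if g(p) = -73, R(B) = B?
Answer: -19057149/1654964 ≈ -11.515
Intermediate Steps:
K = -17606 (K = -17550 - 56 = -17606)
(19083 + g(150))/((-20*94)) + 24709/K = (19083 - 73)/((-20*94)) + 24709/(-17606) = 19010/(-1880) + 24709*(-1/17606) = 19010*(-1/1880) - 24709/17606 = -1901/188 - 24709/17606 = -19057149/1654964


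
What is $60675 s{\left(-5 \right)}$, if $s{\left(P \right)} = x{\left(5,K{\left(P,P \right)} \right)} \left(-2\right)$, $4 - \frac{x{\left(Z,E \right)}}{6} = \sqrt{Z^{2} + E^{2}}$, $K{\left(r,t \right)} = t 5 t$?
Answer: $-2912400 + 3640500 \sqrt{626} \approx 8.8173 \cdot 10^{7}$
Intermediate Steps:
$K{\left(r,t \right)} = 5 t^{2}$ ($K{\left(r,t \right)} = 5 t t = 5 t^{2}$)
$x{\left(Z,E \right)} = 24 - 6 \sqrt{E^{2} + Z^{2}}$ ($x{\left(Z,E \right)} = 24 - 6 \sqrt{Z^{2} + E^{2}} = 24 - 6 \sqrt{E^{2} + Z^{2}}$)
$s{\left(P \right)} = -48 + 12 \sqrt{25 + 25 P^{4}}$ ($s{\left(P \right)} = \left(24 - 6 \sqrt{\left(5 P^{2}\right)^{2} + 5^{2}}\right) \left(-2\right) = \left(24 - 6 \sqrt{25 P^{4} + 25}\right) \left(-2\right) = \left(24 - 6 \sqrt{25 + 25 P^{4}}\right) \left(-2\right) = -48 + 12 \sqrt{25 + 25 P^{4}}$)
$60675 s{\left(-5 \right)} = 60675 \left(-48 + 60 \sqrt{1 + \left(-5\right)^{4}}\right) = 60675 \left(-48 + 60 \sqrt{1 + 625}\right) = 60675 \left(-48 + 60 \sqrt{626}\right) = -2912400 + 3640500 \sqrt{626}$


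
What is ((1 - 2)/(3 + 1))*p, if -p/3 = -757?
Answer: -2271/4 ≈ -567.75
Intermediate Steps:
p = 2271 (p = -3*(-757) = 2271)
((1 - 2)/(3 + 1))*p = ((1 - 2)/(3 + 1))*2271 = -1/4*2271 = -1*¼*2271 = -¼*2271 = -2271/4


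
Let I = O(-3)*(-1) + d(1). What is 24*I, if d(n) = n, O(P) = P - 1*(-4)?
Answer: 0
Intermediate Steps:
O(P) = 4 + P (O(P) = P + 4 = 4 + P)
I = 0 (I = (4 - 3)*(-1) + 1 = 1*(-1) + 1 = -1 + 1 = 0)
24*I = 24*0 = 0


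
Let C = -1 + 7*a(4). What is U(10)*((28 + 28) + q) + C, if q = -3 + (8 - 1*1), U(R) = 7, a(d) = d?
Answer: 447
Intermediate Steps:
C = 27 (C = -1 + 7*4 = -1 + 28 = 27)
q = 4 (q = -3 + (8 - 1) = -3 + 7 = 4)
U(10)*((28 + 28) + q) + C = 7*((28 + 28) + 4) + 27 = 7*(56 + 4) + 27 = 7*60 + 27 = 420 + 27 = 447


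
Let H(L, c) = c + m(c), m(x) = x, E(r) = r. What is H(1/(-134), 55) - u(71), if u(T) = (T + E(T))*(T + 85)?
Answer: -22042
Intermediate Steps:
u(T) = 2*T*(85 + T) (u(T) = (T + T)*(T + 85) = (2*T)*(85 + T) = 2*T*(85 + T))
H(L, c) = 2*c (H(L, c) = c + c = 2*c)
H(1/(-134), 55) - u(71) = 2*55 - 2*71*(85 + 71) = 110 - 2*71*156 = 110 - 1*22152 = 110 - 22152 = -22042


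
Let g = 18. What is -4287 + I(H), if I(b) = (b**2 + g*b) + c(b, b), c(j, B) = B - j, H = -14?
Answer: -4343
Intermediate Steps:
I(b) = b**2 + 18*b (I(b) = (b**2 + 18*b) + (b - b) = (b**2 + 18*b) + 0 = b**2 + 18*b)
-4287 + I(H) = -4287 - 14*(18 - 14) = -4287 - 14*4 = -4287 - 56 = -4343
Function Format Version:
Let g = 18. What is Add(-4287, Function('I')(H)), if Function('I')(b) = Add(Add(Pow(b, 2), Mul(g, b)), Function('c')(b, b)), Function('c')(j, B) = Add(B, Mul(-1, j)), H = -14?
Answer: -4343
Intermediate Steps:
Function('I')(b) = Add(Pow(b, 2), Mul(18, b)) (Function('I')(b) = Add(Add(Pow(b, 2), Mul(18, b)), Add(b, Mul(-1, b))) = Add(Add(Pow(b, 2), Mul(18, b)), 0) = Add(Pow(b, 2), Mul(18, b)))
Add(-4287, Function('I')(H)) = Add(-4287, Mul(-14, Add(18, -14))) = Add(-4287, Mul(-14, 4)) = Add(-4287, -56) = -4343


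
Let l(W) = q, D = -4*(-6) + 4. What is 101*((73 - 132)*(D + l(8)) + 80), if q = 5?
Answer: -188567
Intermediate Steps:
D = 28 (D = 24 + 4 = 28)
l(W) = 5
101*((73 - 132)*(D + l(8)) + 80) = 101*((73 - 132)*(28 + 5) + 80) = 101*(-59*33 + 80) = 101*(-1947 + 80) = 101*(-1867) = -188567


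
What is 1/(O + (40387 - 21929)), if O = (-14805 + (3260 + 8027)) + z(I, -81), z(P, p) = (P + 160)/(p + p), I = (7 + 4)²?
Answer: 162/2419999 ≈ 6.6942e-5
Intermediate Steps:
I = 121 (I = 11² = 121)
z(P, p) = (160 + P)/(2*p) (z(P, p) = (160 + P)/((2*p)) = (160 + P)*(1/(2*p)) = (160 + P)/(2*p))
O = -570197/162 (O = (-14805 + (3260 + 8027)) + (½)*(160 + 121)/(-81) = (-14805 + 11287) + (½)*(-1/81)*281 = -3518 - 281/162 = -570197/162 ≈ -3519.7)
1/(O + (40387 - 21929)) = 1/(-570197/162 + (40387 - 21929)) = 1/(-570197/162 + 18458) = 1/(2419999/162) = 162/2419999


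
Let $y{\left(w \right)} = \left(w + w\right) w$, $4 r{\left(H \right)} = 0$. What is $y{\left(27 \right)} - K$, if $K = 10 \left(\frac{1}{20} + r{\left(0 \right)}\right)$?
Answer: $\frac{2915}{2} \approx 1457.5$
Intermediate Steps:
$r{\left(H \right)} = 0$ ($r{\left(H \right)} = \frac{1}{4} \cdot 0 = 0$)
$y{\left(w \right)} = 2 w^{2}$ ($y{\left(w \right)} = 2 w w = 2 w^{2}$)
$K = \frac{1}{2}$ ($K = 10 \left(\frac{1}{20} + 0\right) = 10 \cdot \frac{1}{20} = \frac{1}{2} \approx 0.5$)
$y{\left(27 \right)} - K = 2 \cdot 27^{2} - \frac{1}{2} = 2 \cdot 729 - \frac{1}{2} = 1458 - \frac{1}{2} = \frac{2915}{2}$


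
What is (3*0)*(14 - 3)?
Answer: 0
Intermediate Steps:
(3*0)*(14 - 3) = 0*11 = 0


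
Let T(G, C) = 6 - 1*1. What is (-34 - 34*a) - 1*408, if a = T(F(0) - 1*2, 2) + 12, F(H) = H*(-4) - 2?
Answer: -1020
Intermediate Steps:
F(H) = -2 - 4*H (F(H) = -4*H - 2 = -2 - 4*H)
T(G, C) = 5 (T(G, C) = 6 - 1 = 5)
a = 17 (a = 5 + 12 = 17)
(-34 - 34*a) - 1*408 = (-34 - 34*17) - 1*408 = (-34 - 578) - 408 = -612 - 408 = -1020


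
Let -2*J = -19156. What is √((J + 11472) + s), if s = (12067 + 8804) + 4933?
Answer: 3*√5206 ≈ 216.46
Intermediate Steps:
J = 9578 (J = -½*(-19156) = 9578)
s = 25804 (s = 20871 + 4933 = 25804)
√((J + 11472) + s) = √((9578 + 11472) + 25804) = √(21050 + 25804) = √46854 = 3*√5206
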